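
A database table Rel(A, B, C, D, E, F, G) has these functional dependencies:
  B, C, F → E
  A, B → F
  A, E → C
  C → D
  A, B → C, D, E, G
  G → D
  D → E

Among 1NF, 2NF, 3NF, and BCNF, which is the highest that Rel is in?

2NF

Candidate key: {A, B}. Prime attributes: {A, B}.
B, C, F → E: {B, C, F}⁺ = {B, C, D, E, F}, which is not all of the attributes, so the left side is not a superkey — BCNF is violated.
B, C, F → E determines the non-prime attribute {E} from a non-superkey — 3NF is violated.
No proper subset of a key has a non-prime attribute in its closure, so there is no partial dependency; 2NF holds.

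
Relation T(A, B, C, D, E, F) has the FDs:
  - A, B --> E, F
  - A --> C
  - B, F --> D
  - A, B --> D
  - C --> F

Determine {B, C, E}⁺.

{B, C, D, E, F}

Start with {B, C, E}.
C --> F applies; add {F} → now {B, C, E, F}.
B, F --> D applies; add {D} → now {B, C, D, E, F}.
No further FD applies.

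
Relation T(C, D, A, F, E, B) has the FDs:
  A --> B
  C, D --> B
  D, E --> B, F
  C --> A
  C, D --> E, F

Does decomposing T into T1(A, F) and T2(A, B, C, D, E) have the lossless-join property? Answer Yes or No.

Common attributes: {A}; their closure is {A, B}.
Neither T1 nor T2 is contained in that closure, so the decomposition is lossy.

No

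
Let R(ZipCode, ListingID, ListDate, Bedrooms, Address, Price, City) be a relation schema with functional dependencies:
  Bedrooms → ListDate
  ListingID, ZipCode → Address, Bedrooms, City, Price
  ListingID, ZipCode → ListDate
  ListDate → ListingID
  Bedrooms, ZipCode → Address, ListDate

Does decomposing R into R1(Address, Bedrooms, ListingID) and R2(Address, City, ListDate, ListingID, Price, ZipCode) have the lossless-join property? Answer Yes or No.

The shared attributes are {Address, ListingID} and {Address, ListingID}⁺ = {Address, ListingID}.
The closure covers neither R1 nor R2 entirely; the join is not lossless.

No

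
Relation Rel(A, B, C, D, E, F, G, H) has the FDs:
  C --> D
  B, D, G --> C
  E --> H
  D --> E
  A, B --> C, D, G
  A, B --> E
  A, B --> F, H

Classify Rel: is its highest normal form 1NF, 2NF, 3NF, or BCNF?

2NF

Candidate key: {A, B}. Prime attributes: {A, B}.
C --> D breaks BCNF: {C}⁺ = {C, D, E, H}, so {C} is not a superkey.
C --> D has non-prime {D} on the right and a non-superkey on the left, so 3NF fails.
Checking every proper subset of each key, none determines a non-prime attribute — 2NF is satisfied.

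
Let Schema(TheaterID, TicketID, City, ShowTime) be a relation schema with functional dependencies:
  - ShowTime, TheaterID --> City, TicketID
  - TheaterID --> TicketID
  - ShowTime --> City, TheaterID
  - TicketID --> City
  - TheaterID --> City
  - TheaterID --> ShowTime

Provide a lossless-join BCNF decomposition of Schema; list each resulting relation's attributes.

Candidate keys of the original relation: {ShowTime}, {TheaterID}.
{City, ShowTime, TheaterID, TicketID}: {TicketID} determines {City, TicketID} here but is not a superkey — split on TicketID --> City, giving {City, TicketID} and {ShowTime, TheaterID, TicketID}.
{City, TicketID}: every determinant is a superkey — BCNF.
{ShowTime, TheaterID, TicketID}: every determinant is a superkey — BCNF.

{City, TicketID}; {ShowTime, TheaterID, TicketID}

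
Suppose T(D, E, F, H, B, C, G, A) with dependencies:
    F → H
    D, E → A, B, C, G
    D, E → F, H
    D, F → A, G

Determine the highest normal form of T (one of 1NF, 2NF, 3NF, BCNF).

2NF

Candidate key: {D, E}. Prime attributes: {D, E}.
F → H: {F}⁺ = {F, H}, which is not all of the attributes, so the left side is not a superkey — BCNF is violated.
Because {H} is non-prime and the left side of F → H is not a superkey, the relation is not in 3NF.
No non-prime attribute depends on a proper subset of any candidate key, so 2NF holds.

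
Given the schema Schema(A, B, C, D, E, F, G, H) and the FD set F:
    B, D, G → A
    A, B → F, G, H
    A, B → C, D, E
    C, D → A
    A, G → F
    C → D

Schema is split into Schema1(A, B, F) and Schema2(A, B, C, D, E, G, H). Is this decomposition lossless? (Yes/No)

Schema1 ∩ Schema2 = {A, B}; its closure under F is {A, B, C, D, E, F, G, H}.
This includes all of Schema1, so the common attributes are a superkey of Schema1 — the join is lossless.

Yes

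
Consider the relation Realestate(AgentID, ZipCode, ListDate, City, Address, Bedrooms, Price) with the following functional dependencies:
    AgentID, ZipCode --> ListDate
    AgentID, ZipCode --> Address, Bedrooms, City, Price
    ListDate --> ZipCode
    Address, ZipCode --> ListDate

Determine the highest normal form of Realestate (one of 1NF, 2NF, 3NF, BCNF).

Candidate keys: {AgentID, ListDate}, {AgentID, ZipCode}. Prime attributes: {AgentID, ListDate, ZipCode}.
ListDate --> ZipCode breaks BCNF: {ListDate}⁺ = {ListDate, ZipCode}, so {ListDate} is not a superkey.
Its right-hand attributes {ZipCode} are all prime, as are those of every other non-superkey FD — the relation is in 3NF.

3NF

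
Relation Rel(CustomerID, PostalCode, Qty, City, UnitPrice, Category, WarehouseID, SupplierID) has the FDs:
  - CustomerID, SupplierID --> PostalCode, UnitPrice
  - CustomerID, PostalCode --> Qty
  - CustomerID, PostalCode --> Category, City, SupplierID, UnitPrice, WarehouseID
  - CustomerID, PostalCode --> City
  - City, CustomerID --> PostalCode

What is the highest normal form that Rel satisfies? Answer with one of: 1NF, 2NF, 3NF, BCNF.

Candidate keys: {City, CustomerID}, {CustomerID, PostalCode}, {CustomerID, SupplierID}. Prime attributes: {City, CustomerID, PostalCode, SupplierID}.
Each dependency's left side is a superkey — BCNF holds.

BCNF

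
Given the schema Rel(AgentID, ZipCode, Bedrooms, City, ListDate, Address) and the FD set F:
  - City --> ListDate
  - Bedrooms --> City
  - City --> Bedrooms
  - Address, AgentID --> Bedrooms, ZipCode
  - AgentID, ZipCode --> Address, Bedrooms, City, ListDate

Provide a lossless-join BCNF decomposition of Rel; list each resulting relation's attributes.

Candidate keys of the original relation: {Address, AgentID}, {AgentID, ZipCode}.
{Address, AgentID, Bedrooms, City, ListDate, ZipCode}: {City} determines {Bedrooms, City, ListDate} here but is not a superkey — split on City --> Bedrooms, ListDate, giving {Bedrooms, City, ListDate} and {Address, AgentID, City, ZipCode}.
{Bedrooms, City, ListDate} is in BCNF.
{Address, AgentID, City, ZipCode} is in BCNF.

{Address, AgentID, City, ZipCode}; {Bedrooms, City, ListDate}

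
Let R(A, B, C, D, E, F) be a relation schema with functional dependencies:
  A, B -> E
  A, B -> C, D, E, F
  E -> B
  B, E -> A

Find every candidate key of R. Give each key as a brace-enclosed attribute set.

{A, B}, {E}

{E} is a candidate key since {E}⁺ = {A, B, C, D, E, F} covers every attribute.
{A, B} is a candidate key since {A, B}⁺ = {A, B, C, D, E, F} covers every attribute.
These are minimal and exhaustive — every other superkey contains one of them.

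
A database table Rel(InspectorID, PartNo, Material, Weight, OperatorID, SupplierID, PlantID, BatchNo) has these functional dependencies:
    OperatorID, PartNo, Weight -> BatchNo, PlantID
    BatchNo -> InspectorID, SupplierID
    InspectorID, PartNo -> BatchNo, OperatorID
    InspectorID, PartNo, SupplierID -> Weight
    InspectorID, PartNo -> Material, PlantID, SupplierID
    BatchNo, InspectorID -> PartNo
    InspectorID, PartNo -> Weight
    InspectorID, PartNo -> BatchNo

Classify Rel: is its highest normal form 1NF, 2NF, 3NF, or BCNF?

Candidate keys: {BatchNo}, {InspectorID, PartNo}, {OperatorID, PartNo, Weight}. Prime attributes: {BatchNo, InspectorID, OperatorID, PartNo, Weight}.
The left-hand side of every FD is a superkey, so BCNF is satisfied.

BCNF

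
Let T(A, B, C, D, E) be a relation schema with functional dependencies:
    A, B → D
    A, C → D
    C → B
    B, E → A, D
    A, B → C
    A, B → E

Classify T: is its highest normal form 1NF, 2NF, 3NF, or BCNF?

Candidate keys: {A, B}, {A, C}, {B, E}, {C, E}. Prime attributes: {A, B, C, E}.
For C → B we have {C}⁺ = {B, C}; {C} is not a superkey, so BCNF fails.
Its right-hand attributes {B} are all prime, as are those of every other non-superkey FD — the relation is in 3NF.

3NF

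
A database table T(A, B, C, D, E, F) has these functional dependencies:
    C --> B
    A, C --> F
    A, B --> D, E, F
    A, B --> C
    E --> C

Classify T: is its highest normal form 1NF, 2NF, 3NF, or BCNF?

3NF

Candidate keys: {A, B}, {A, C}, {A, E}. Prime attributes: {A, B, C, E}.
For C --> B we have {C}⁺ = {B, C}; {C} is not a superkey, so BCNF fails.
Since {B} ⊆ prime attributes and every other non-superkey FD also has a prime right side, the schema is in 3NF.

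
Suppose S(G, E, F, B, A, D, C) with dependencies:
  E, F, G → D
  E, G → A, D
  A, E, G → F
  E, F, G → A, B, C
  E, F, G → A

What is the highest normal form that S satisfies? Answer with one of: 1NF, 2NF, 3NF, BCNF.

Candidate key: {E, G}. Prime attributes: {E, G}.
Each dependency's left side is a superkey — BCNF holds.

BCNF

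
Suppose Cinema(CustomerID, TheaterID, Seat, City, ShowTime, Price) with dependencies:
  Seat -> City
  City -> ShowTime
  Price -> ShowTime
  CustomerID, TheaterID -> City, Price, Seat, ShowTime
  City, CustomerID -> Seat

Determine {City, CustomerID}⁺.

Start with {City, CustomerID}.
City -> ShowTime applies; add {ShowTime} → now {City, CustomerID, ShowTime}.
City, CustomerID -> Seat applies; add {Seat} → now {City, CustomerID, Seat, ShowTime}.
No further FD applies.

{City, CustomerID, Seat, ShowTime}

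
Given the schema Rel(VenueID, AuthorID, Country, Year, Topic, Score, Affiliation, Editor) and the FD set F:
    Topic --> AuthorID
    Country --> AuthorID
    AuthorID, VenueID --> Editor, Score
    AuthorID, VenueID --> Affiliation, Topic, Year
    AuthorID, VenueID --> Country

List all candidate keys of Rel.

{AuthorID, VenueID}, {Country, VenueID}, {Topic, VenueID}

Attributes never on any right-hand side: {VenueID} — every candidate key must contain it.
{AuthorID, VenueID} is a candidate key since {AuthorID, VenueID}⁺ = {Affiliation, AuthorID, Country, Editor, Score, Topic, VenueID, Year} covers every attribute.
{Country, VenueID} is a candidate key since {Country, VenueID}⁺ = {Affiliation, AuthorID, Country, Editor, Score, Topic, VenueID, Year} covers every attribute.
{Topic, VenueID} is a candidate key since {Topic, VenueID}⁺ = {Affiliation, AuthorID, Country, Editor, Score, Topic, VenueID, Year} covers every attribute.
Any other superkey properly contains one of these, so there are no further candidate keys.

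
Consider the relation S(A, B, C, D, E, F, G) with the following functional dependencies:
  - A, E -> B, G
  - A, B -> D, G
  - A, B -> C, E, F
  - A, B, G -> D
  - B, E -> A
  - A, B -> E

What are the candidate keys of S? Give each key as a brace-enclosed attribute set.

Closure of {A, B} is {A, B, C, D, E, F, G}, the whole schema; {A, B} is a candidate key.
Closure of {A, E} is {A, B, C, D, E, F, G}, the whole schema; {A, E} is a candidate key.
Closure of {B, E} is {A, B, C, D, E, F, G}, the whole schema; {B, E} is a candidate key.
Any other superkey properly contains one of these, so there are no further candidate keys.

{A, B}, {A, E}, {B, E}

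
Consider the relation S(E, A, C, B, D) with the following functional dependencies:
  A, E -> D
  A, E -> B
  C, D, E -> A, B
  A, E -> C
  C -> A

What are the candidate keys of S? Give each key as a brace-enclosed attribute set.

{A, E}, {C, E}

No FD produces {E}, so it must be in every candidate key.
Closure of {A, E} is {A, B, C, D, E}, the whole schema; {A, E} is a candidate key.
Closure of {C, E} is {A, B, C, D, E}, the whole schema; {C, E} is a candidate key.
Any other superkey properly contains one of these, so there are no further candidate keys.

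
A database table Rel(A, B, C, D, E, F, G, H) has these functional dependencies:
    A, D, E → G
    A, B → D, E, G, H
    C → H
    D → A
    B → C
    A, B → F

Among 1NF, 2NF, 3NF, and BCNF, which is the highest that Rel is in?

1NF

Candidate keys: {A, B}, {B, D}. Prime attributes: {A, B, D}.
A, D, E → G breaks BCNF: {A, D, E}⁺ = {A, D, E, G}, so {A, D, E} is not a superkey.
A, D, E → G has non-prime {G} on the right and a non-superkey on the left, so 3NF fails.
{B} is a proper subset of the key {A, B}, and {B}⁺ contains the non-prime attributes {C, H} — a partial dependency, so 2NF is violated.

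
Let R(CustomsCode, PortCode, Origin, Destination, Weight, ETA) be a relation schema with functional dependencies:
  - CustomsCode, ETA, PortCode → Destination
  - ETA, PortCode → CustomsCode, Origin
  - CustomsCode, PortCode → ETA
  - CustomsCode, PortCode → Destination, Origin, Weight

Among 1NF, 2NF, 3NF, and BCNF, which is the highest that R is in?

BCNF

Candidate keys: {CustomsCode, PortCode}, {ETA, PortCode}. Prime attributes: {CustomsCode, ETA, PortCode}.
Every FD has a superkey on the left, so the relation is in BCNF.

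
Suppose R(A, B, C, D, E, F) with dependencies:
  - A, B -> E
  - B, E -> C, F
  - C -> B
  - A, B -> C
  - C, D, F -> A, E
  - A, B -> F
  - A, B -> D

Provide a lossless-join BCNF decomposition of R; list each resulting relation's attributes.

Candidate keys of the original relation: {A, B}, {A, C}, {B, D, E}, {C, D, E}, {C, D, F}.
Within {A, B, C, D, E, F}: {B, E}⁺ ∩ {A, B, C, D, E, F} = {B, C, E, F}, not the whole set, so B, E -> C, F violates BCNF; decompose into {B, C, E, F} and {A, B, D, E}.
Within {B, C, E, F}: {C}⁺ ∩ {B, C, E, F} = {B, C}, not the whole set, so C -> B violates BCNF; decompose into {B, C} and {C, E, F}.
{B, C}: every determinant is a superkey — BCNF.
{C, E, F}: every determinant is a superkey — BCNF.
{A, B, D, E}: every determinant is a superkey — BCNF.

{A, B, D, E}; {B, C}; {C, E, F}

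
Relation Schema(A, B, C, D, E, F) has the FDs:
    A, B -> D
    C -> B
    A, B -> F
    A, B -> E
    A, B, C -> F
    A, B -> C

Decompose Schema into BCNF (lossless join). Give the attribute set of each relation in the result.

{A, C, D, E, F}; {B, C}

Candidate keys of the original relation: {A, B}, {A, C}.
Within {A, B, C, D, E, F}: {C}⁺ ∩ {A, B, C, D, E, F} = {B, C}, not the whole set, so C -> B violates BCNF; decompose into {B, C} and {A, C, D, E, F}.
{B, C}: every determinant is a superkey — BCNF.
{A, C, D, E, F}: every determinant is a superkey — BCNF.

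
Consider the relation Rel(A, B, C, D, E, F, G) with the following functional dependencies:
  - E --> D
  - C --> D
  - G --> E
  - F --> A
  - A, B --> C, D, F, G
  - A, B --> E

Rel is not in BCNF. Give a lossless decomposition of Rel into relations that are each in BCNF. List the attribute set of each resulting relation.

Candidate keys of the original relation: {A, B}, {B, F}.
Within {A, B, C, D, E, F, G}: {E}⁺ ∩ {A, B, C, D, E, F, G} = {D, E}, not the whole set, so E --> D violates BCNF; decompose into {D, E} and {A, B, C, E, F, G}.
{D, E} has no BCNF violation.
Within {A, B, C, E, F, G}: {G}⁺ ∩ {A, B, C, E, F, G} = {E, G}, not the whole set, so G --> E violates BCNF; decompose into {E, G} and {A, B, C, F, G}.
{E, G} has no BCNF violation.
Within {A, B, C, F, G}: {F}⁺ ∩ {A, B, C, F, G} = {A, F}, not the whole set, so F --> A violates BCNF; decompose into {A, F} and {B, C, F, G}.
{A, F} has no BCNF violation.
{B, C, F, G} has no BCNF violation.

{A, F}; {B, C, F, G}; {D, E}; {E, G}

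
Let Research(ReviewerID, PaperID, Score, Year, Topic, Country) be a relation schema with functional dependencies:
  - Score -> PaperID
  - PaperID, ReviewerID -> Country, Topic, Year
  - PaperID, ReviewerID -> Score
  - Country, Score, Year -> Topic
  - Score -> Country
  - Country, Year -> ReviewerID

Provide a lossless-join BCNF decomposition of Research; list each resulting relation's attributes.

{Country, PaperID, Score}; {ReviewerID, Score, Topic, Year}

Candidate keys of the original relation: {Country, PaperID, Year}, {PaperID, ReviewerID}, {ReviewerID, Score}, {Score, Year}.
In {Country, PaperID, ReviewerID, Score, Topic, Year}, {Score} is not a superkey ({Score}⁺ restricted to this set is {Country, PaperID, Score}), so split on Score -> Country, PaperID into {Country, PaperID, Score} and {ReviewerID, Score, Topic, Year}.
{Country, PaperID, Score}: every determinant is a superkey — BCNF.
{ReviewerID, Score, Topic, Year}: every determinant is a superkey — BCNF.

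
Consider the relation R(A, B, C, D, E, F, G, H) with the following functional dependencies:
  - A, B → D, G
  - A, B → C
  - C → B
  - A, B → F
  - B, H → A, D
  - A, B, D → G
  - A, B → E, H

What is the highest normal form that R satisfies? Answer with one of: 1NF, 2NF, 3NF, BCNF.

3NF

Candidate keys: {A, B}, {A, C}, {B, H}, {C, H}. Prime attributes: {A, B, C, H}.
For C → B we have {C}⁺ = {B, C}; {C} is not a superkey, so BCNF fails.
But every attribute on its right side ({B}) is prime, and the same holds for every other non-superkey FD, so 3NF still holds.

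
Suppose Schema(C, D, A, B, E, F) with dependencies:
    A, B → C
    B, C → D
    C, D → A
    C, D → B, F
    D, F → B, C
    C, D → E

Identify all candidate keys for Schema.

Closure of {A, B} is {A, B, C, D, E, F}, the whole schema; {A, B} is a candidate key.
Closure of {B, C} is {A, B, C, D, E, F}, the whole schema; {B, C} is a candidate key.
Closure of {C, D} is {A, B, C, D, E, F}, the whole schema; {C, D} is a candidate key.
Closure of {D, F} is {A, B, C, D, E, F}, the whole schema; {D, F} is a candidate key.
These are minimal and exhaustive — every other superkey contains one of them.

{A, B}, {B, C}, {C, D}, {D, F}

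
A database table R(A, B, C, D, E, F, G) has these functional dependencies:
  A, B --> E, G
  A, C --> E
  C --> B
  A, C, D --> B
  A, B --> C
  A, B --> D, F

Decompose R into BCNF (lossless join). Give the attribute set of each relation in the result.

{A, C, D, E, F, G}; {B, C}

Candidate keys of the original relation: {A, B}, {A, C}.
{A, B, C, D, E, F, G}: {C} determines {B, C} here but is not a superkey — split on C --> B, giving {B, C} and {A, C, D, E, F, G}.
{B, C} has no BCNF violation.
{A, C, D, E, F, G} has no BCNF violation.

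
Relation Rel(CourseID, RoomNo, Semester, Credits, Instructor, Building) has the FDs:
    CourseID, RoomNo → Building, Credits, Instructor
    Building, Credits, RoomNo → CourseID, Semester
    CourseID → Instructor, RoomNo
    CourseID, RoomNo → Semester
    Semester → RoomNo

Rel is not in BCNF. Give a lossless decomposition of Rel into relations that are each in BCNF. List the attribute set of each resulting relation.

{Building, CourseID, Credits, Instructor, Semester}; {RoomNo, Semester}

Candidate keys of the original relation: {Building, Credits, RoomNo}, {Building, Credits, Semester}, {CourseID}.
Within {Building, CourseID, Credits, Instructor, RoomNo, Semester}: {Semester}⁺ ∩ {Building, CourseID, Credits, Instructor, RoomNo, Semester} = {RoomNo, Semester}, not the whole set, so Semester → RoomNo violates BCNF; decompose into {RoomNo, Semester} and {Building, CourseID, Credits, Instructor, Semester}.
{RoomNo, Semester} has no BCNF violation.
{Building, CourseID, Credits, Instructor, Semester} has no BCNF violation.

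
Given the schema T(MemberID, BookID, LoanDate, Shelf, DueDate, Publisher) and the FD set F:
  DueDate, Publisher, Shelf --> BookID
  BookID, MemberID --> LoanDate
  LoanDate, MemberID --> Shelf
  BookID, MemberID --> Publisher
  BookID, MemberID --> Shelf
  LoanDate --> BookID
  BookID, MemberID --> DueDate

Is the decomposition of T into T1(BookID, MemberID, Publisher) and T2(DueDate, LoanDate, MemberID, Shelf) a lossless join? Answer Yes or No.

No

T1 ∩ T2 = {MemberID}; its closure under F is {MemberID}.
Neither T1 nor T2 is contained in that closure, so the decomposition is lossy.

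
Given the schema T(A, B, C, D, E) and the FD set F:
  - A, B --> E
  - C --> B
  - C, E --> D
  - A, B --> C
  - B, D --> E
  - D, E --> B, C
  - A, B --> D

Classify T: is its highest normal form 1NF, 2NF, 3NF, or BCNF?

3NF

Candidate keys: {A, B}, {A, C}, {A, D, E}. Prime attributes: {A, B, C, D, E}.
For C --> B we have {C}⁺ = {B, C}; {C} is not a superkey, so BCNF fails.
Its right-hand attributes {B} are all prime, as are those of every other non-superkey FD — the relation is in 3NF.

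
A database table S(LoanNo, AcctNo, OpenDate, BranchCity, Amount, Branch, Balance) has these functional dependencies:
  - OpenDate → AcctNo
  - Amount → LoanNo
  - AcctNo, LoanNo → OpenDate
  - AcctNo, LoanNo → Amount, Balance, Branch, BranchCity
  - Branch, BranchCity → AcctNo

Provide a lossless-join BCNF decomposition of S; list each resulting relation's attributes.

Candidate keys of the original relation: {AcctNo, Amount}, {AcctNo, LoanNo}, {Amount, Branch, BranchCity}, {Amount, OpenDate}, {Branch, BranchCity, LoanNo}, {LoanNo, OpenDate}.
{AcctNo, Amount, Balance, Branch, BranchCity, LoanNo, OpenDate}: {OpenDate} determines {AcctNo, OpenDate} here but is not a superkey — split on OpenDate → AcctNo, giving {AcctNo, OpenDate} and {Amount, Balance, Branch, BranchCity, LoanNo, OpenDate}.
{AcctNo, OpenDate} is in BCNF.
{Amount, Balance, Branch, BranchCity, LoanNo, OpenDate}: {Amount} determines {Amount, LoanNo} here but is not a superkey — split on Amount → LoanNo, giving {Amount, LoanNo} and {Amount, Balance, Branch, BranchCity, OpenDate}.
{Amount, LoanNo} is in BCNF.
{Amount, Balance, Branch, BranchCity, OpenDate} is in BCNF.

{AcctNo, OpenDate}; {Amount, Balance, Branch, BranchCity, OpenDate}; {Amount, LoanNo}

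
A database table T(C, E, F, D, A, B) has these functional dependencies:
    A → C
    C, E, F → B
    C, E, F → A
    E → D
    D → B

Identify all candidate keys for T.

{A, E, F}, {C, E, F}

{E, F} never appear on the right of any FD, so every key must include all of them.
{A, E, F}⁺ = {A, B, C, D, E, F} — all of the relation — so {A, E, F} is a candidate key.
{C, E, F}⁺ = {A, B, C, D, E, F} — all of the relation — so {C, E, F} is a candidate key.
No proper subset of any of these is a key, and no other minimal superkey exists.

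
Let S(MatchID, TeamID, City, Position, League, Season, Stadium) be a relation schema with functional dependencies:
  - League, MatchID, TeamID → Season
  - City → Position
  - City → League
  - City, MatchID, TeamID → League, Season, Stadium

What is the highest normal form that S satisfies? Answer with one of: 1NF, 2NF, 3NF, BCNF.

1NF

Candidate key: {City, MatchID, TeamID}. Prime attributes: {City, MatchID, TeamID}.
For League, MatchID, TeamID → Season we have {League, MatchID, TeamID}⁺ = {League, MatchID, Season, TeamID}; {League, MatchID, TeamID} is not a superkey, so BCNF fails.
League, MatchID, TeamID → Season determines the non-prime attribute {Season} from a non-superkey — 3NF is violated.
The proper key subset {City} of {City, MatchID, TeamID} determines non-prime {League, Position}, so the relation is not even in 2NF.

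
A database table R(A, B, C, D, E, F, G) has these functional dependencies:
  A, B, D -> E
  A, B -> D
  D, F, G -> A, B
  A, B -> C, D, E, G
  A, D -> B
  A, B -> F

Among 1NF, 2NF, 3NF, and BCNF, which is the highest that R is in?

BCNF

Candidate keys: {A, B}, {A, D}, {D, F, G}. Prime attributes: {A, B, D, F, G}.
Each dependency's left side is a superkey — BCNF holds.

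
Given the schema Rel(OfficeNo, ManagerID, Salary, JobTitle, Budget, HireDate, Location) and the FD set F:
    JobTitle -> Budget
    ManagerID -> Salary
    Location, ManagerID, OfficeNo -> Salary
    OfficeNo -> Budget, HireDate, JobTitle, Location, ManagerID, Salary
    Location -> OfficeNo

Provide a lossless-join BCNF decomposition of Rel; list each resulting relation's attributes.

Candidate keys of the original relation: {Location}, {OfficeNo}.
In {Budget, HireDate, JobTitle, Location, ManagerID, OfficeNo, Salary}, {JobTitle} is not a superkey ({JobTitle}⁺ restricted to this set is {Budget, JobTitle}), so split on JobTitle -> Budget into {Budget, JobTitle} and {HireDate, JobTitle, Location, ManagerID, OfficeNo, Salary}.
{Budget, JobTitle} has no BCNF violation.
In {HireDate, JobTitle, Location, ManagerID, OfficeNo, Salary}, {ManagerID} is not a superkey ({ManagerID}⁺ restricted to this set is {ManagerID, Salary}), so split on ManagerID -> Salary into {ManagerID, Salary} and {HireDate, JobTitle, Location, ManagerID, OfficeNo}.
{ManagerID, Salary} has no BCNF violation.
{HireDate, JobTitle, Location, ManagerID, OfficeNo} has no BCNF violation.

{Budget, JobTitle}; {HireDate, JobTitle, Location, ManagerID, OfficeNo}; {ManagerID, Salary}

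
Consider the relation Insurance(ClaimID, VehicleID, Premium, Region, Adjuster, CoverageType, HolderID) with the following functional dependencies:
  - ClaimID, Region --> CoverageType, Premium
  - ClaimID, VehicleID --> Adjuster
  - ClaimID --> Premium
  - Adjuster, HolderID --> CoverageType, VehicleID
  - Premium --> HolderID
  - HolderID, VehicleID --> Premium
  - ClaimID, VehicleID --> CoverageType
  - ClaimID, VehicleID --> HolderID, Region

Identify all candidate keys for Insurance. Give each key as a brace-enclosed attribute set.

No FD produces {ClaimID}, so it must be in every candidate key.
Closure of {Adjuster, ClaimID} is {Adjuster, ClaimID, CoverageType, HolderID, Premium, Region, VehicleID}, the whole schema; {Adjuster, ClaimID} is a candidate key.
Closure of {ClaimID, VehicleID} is {Adjuster, ClaimID, CoverageType, HolderID, Premium, Region, VehicleID}, the whole schema; {ClaimID, VehicleID} is a candidate key.
Any other superkey properly contains one of these, so there are no further candidate keys.

{Adjuster, ClaimID}, {ClaimID, VehicleID}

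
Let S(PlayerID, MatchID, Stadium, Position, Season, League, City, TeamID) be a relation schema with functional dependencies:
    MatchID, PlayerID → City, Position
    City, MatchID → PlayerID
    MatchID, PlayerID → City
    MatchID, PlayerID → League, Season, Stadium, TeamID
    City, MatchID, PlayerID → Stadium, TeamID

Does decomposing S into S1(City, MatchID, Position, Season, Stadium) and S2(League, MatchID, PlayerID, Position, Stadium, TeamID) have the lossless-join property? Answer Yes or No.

No

The shared attributes are {MatchID, Position, Stadium} and {MatchID, Position, Stadium}⁺ = {MatchID, Position, Stadium}.
Neither S1 nor S2 is contained in that closure, so the decomposition is lossy.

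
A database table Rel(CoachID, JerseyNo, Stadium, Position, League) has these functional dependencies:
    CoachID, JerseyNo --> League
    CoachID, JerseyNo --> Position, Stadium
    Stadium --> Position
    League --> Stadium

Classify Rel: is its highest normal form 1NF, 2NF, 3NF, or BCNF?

2NF

Candidate key: {CoachID, JerseyNo}. Prime attributes: {CoachID, JerseyNo}.
Stadium --> Position breaks BCNF: {Stadium}⁺ = {Position, Stadium}, so {Stadium} is not a superkey.
Because {Position} is non-prime and the left side of Stadium --> Position is not a superkey, the relation is not in 3NF.
No proper subset of a key has a non-prime attribute in its closure, so there is no partial dependency; 2NF holds.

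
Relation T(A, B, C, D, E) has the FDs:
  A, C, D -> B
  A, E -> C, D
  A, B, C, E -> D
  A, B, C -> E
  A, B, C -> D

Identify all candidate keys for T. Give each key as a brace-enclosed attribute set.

Attributes never on any right-hand side: {A} — every candidate key must contain it.
{A, E} is a candidate key since {A, E}⁺ = {A, B, C, D, E} covers every attribute.
{A, B, C} is a candidate key since {A, B, C}⁺ = {A, B, C, D, E} covers every attribute.
{A, C, D} is a candidate key since {A, C, D}⁺ = {A, B, C, D, E} covers every attribute.
Any other superkey properly contains one of these, so there are no further candidate keys.

{A, B, C}, {A, C, D}, {A, E}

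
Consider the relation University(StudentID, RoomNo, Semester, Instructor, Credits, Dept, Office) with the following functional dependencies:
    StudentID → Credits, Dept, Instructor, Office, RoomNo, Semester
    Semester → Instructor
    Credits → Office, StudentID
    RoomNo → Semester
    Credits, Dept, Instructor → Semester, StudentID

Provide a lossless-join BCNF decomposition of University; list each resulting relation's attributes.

Candidate keys of the original relation: {Credits}, {StudentID}.
Within {Credits, Dept, Instructor, Office, RoomNo, Semester, StudentID}: {Semester}⁺ ∩ {Credits, Dept, Instructor, Office, RoomNo, Semester, StudentID} = {Instructor, Semester}, not the whole set, so Semester → Instructor violates BCNF; decompose into {Instructor, Semester} and {Credits, Dept, Office, RoomNo, Semester, StudentID}.
{Instructor, Semester}: every determinant is a superkey — BCNF.
Within {Credits, Dept, Office, RoomNo, Semester, StudentID}: {RoomNo}⁺ ∩ {Credits, Dept, Office, RoomNo, Semester, StudentID} = {RoomNo, Semester}, not the whole set, so RoomNo → Semester violates BCNF; decompose into {RoomNo, Semester} and {Credits, Dept, Office, RoomNo, StudentID}.
{RoomNo, Semester}: every determinant is a superkey — BCNF.
{Credits, Dept, Office, RoomNo, StudentID}: every determinant is a superkey — BCNF.

{Credits, Dept, Office, RoomNo, StudentID}; {Instructor, Semester}; {RoomNo, Semester}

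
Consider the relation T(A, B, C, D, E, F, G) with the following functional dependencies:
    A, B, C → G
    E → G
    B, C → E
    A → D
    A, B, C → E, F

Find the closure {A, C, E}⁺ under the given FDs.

{A, C, D, E, G}

Start with {A, C, E}.
E → G applies; add {G} → now {A, C, E, G}.
A → D applies; add {D} → now {A, C, D, E, G}.
No further FD applies.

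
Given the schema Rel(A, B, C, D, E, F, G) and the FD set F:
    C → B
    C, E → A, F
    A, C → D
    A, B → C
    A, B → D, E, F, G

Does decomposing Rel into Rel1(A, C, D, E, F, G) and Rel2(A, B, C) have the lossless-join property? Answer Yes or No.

Yes

Common attributes: {A, C}; their closure is {A, B, C, D, E, F, G}.
Since Rel1 ⊆ {A, B, C, D, E, F, G}, the intersection is a superkey of Rel1; the decomposition is lossless.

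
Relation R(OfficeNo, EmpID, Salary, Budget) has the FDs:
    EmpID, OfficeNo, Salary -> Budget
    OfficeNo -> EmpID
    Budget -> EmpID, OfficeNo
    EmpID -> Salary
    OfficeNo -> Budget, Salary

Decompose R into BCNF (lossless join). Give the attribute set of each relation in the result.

Candidate keys of the original relation: {Budget}, {OfficeNo}.
In {Budget, EmpID, OfficeNo, Salary}, {EmpID} is not a superkey ({EmpID}⁺ restricted to this set is {EmpID, Salary}), so split on EmpID -> Salary into {EmpID, Salary} and {Budget, EmpID, OfficeNo}.
{EmpID, Salary} is in BCNF.
{Budget, EmpID, OfficeNo} is in BCNF.

{Budget, EmpID, OfficeNo}; {EmpID, Salary}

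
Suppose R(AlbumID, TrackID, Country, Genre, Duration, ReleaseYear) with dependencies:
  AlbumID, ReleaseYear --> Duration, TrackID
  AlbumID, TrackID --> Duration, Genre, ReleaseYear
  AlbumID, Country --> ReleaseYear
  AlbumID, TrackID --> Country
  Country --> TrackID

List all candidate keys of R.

{AlbumID, Country}, {AlbumID, ReleaseYear}, {AlbumID, TrackID}

Attributes never on any right-hand side: {AlbumID} — every candidate key must contain it.
{AlbumID, Country}⁺ = {AlbumID, Country, Duration, Genre, ReleaseYear, TrackID} — all of the relation — so {AlbumID, Country} is a candidate key.
{AlbumID, ReleaseYear}⁺ = {AlbumID, Country, Duration, Genre, ReleaseYear, TrackID} — all of the relation — so {AlbumID, ReleaseYear} is a candidate key.
{AlbumID, TrackID}⁺ = {AlbumID, Country, Duration, Genre, ReleaseYear, TrackID} — all of the relation — so {AlbumID, TrackID} is a candidate key.
Any other superkey properly contains one of these, so there are no further candidate keys.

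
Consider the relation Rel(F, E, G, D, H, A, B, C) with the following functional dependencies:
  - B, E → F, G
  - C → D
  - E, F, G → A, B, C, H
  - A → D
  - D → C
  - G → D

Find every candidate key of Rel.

{B, E}, {E, F, G}

Attributes never on any right-hand side: {E} — every candidate key must contain it.
Closure of {B, E} is {A, B, C, D, E, F, G, H}, the whole schema; {B, E} is a candidate key.
Closure of {E, F, G} is {A, B, C, D, E, F, G, H}, the whole schema; {E, F, G} is a candidate key.
No proper subset of any of these is a key, and no other minimal superkey exists.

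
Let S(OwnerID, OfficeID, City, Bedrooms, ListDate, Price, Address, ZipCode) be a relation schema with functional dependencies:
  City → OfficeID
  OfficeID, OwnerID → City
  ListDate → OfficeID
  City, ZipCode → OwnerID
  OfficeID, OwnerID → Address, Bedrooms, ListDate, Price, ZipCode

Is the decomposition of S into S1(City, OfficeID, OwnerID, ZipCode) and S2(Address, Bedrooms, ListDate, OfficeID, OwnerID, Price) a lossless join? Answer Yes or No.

Yes

S1 ∩ S2 = {OfficeID, OwnerID}; its closure under F is {Address, Bedrooms, City, ListDate, OfficeID, OwnerID, Price, ZipCode}.
This includes all of S1, so the common attributes are a superkey of S1 — the join is lossless.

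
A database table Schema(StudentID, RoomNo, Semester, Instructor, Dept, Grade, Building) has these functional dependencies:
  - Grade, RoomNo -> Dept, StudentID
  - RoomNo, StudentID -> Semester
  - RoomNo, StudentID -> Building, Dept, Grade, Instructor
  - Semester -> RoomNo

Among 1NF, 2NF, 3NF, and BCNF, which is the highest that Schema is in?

3NF

Candidate keys: {Grade, RoomNo}, {Grade, Semester}, {RoomNo, StudentID}, {Semester, StudentID}. Prime attributes: {Grade, RoomNo, Semester, StudentID}.
For Semester -> RoomNo we have {Semester}⁺ = {RoomNo, Semester}; {Semester} is not a superkey, so BCNF fails.
But every attribute on its right side ({RoomNo}) is prime, and the same holds for every other non-superkey FD, so 3NF still holds.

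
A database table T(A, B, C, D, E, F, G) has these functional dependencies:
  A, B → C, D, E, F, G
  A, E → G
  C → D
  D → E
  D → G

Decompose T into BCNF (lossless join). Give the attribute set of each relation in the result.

{A, B, C, F}; {A, E, G}; {C, D}; {D, E}

Candidate key of the original relation: {A, B}.
In {A, B, C, D, E, F, G}, {A, E} is not a superkey ({A, E}⁺ restricted to this set is {A, E, G}), so split on A, E → G into {A, E, G} and {A, B, C, D, E, F}.
{A, E, G}: every determinant is a superkey — BCNF.
In {A, B, C, D, E, F}, {C} is not a superkey ({C}⁺ restricted to this set is {C, D, E}), so split on C → D, E into {C, D, E} and {A, B, C, F}.
In {C, D, E}, {D} is not a superkey ({D}⁺ restricted to this set is {D, E}), so split on D → E into {D, E} and {C, D}.
{D, E}: every determinant is a superkey — BCNF.
{C, D}: every determinant is a superkey — BCNF.
{A, B, C, F}: every determinant is a superkey — BCNF.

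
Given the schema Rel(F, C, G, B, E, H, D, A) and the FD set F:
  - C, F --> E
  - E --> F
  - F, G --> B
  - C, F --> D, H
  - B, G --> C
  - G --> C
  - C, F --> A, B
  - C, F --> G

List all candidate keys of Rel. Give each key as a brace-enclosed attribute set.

{C, E}, {C, F}, {E, G}, {F, G}

Closure of {C, E} is {A, B, C, D, E, F, G, H}, the whole schema; {C, E} is a candidate key.
Closure of {C, F} is {A, B, C, D, E, F, G, H}, the whole schema; {C, F} is a candidate key.
Closure of {E, G} is {A, B, C, D, E, F, G, H}, the whole schema; {E, G} is a candidate key.
Closure of {F, G} is {A, B, C, D, E, F, G, H}, the whole schema; {F, G} is a candidate key.
Any other superkey properly contains one of these, so there are no further candidate keys.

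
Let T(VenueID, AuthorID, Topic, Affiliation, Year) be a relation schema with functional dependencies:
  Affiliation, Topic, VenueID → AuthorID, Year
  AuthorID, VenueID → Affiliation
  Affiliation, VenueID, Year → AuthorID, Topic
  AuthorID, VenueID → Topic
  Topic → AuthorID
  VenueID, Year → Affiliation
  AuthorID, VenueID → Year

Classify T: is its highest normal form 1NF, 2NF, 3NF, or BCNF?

3NF

Candidate keys: {AuthorID, VenueID}, {Topic, VenueID}, {VenueID, Year}. Prime attributes: {AuthorID, Topic, VenueID, Year}.
For Topic → AuthorID we have {Topic}⁺ = {AuthorID, Topic}; {Topic} is not a superkey, so BCNF fails.
Its right-hand attributes {AuthorID} are all prime, as are those of every other non-superkey FD — the relation is in 3NF.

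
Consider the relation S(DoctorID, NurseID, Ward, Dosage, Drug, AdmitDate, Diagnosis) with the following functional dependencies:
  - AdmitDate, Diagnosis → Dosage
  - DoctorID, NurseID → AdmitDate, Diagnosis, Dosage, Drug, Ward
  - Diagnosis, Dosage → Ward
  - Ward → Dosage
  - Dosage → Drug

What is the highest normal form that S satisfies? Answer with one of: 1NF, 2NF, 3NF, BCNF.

2NF

Candidate key: {DoctorID, NurseID}. Prime attributes: {DoctorID, NurseID}.
AdmitDate, Diagnosis → Dosage breaks BCNF: {AdmitDate, Diagnosis}⁺ = {AdmitDate, Diagnosis, Dosage, Drug, Ward}, so {AdmitDate, Diagnosis} is not a superkey.
AdmitDate, Diagnosis → Dosage determines the non-prime attribute {Dosage} from a non-superkey — 3NF is violated.
No proper subset of a key has a non-prime attribute in its closure, so there is no partial dependency; 2NF holds.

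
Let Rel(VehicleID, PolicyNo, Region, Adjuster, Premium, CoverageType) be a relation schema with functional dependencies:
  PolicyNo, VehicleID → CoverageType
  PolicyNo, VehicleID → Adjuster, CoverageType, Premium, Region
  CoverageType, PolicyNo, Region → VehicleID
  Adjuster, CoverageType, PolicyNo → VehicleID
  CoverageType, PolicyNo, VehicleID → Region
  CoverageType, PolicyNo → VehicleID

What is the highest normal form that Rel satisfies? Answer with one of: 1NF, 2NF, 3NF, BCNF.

BCNF

Candidate keys: {CoverageType, PolicyNo}, {PolicyNo, VehicleID}. Prime attributes: {CoverageType, PolicyNo, VehicleID}.
The left-hand side of every FD is a superkey, so BCNF is satisfied.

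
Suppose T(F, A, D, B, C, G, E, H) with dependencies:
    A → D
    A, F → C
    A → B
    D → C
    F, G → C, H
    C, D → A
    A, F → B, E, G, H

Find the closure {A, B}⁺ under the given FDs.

Start with {A, B}.
A → D applies; add {D} → now {A, B, D}.
D → C applies; add {C} → now {A, B, C, D}.
No further FD applies.

{A, B, C, D}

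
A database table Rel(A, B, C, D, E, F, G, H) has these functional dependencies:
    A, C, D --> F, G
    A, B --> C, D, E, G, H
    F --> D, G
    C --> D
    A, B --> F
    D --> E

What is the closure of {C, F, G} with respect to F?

{C, D, E, F, G}

Start with {C, F, G}.
F --> D, G applies; add {D} → now {C, D, F, G}.
D --> E applies; add {E} → now {C, D, E, F, G}.
No further FD applies.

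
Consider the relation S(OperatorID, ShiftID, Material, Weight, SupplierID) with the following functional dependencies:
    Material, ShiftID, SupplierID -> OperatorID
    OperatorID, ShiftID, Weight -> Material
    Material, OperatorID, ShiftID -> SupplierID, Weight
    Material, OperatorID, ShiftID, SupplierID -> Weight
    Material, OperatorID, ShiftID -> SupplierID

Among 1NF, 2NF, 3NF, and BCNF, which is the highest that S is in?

BCNF

Candidate keys: {Material, OperatorID, ShiftID}, {Material, ShiftID, SupplierID}, {OperatorID, ShiftID, Weight}. Prime attributes: {Material, OperatorID, ShiftID, SupplierID, Weight}.
Each dependency's left side is a superkey — BCNF holds.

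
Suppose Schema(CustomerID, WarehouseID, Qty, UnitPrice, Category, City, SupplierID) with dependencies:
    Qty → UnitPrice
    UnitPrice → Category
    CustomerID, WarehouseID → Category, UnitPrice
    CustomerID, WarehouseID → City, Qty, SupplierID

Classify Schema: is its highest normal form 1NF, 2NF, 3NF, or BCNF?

Candidate key: {CustomerID, WarehouseID}. Prime attributes: {CustomerID, WarehouseID}.
Qty → UnitPrice: {Qty}⁺ = {Category, Qty, UnitPrice}, which is not all of the attributes, so the left side is not a superkey — BCNF is violated.
Qty → UnitPrice has non-prime {UnitPrice} on the right and a non-superkey on the left, so 3NF fails.
No proper subset of a key has a non-prime attribute in its closure, so there is no partial dependency; 2NF holds.

2NF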